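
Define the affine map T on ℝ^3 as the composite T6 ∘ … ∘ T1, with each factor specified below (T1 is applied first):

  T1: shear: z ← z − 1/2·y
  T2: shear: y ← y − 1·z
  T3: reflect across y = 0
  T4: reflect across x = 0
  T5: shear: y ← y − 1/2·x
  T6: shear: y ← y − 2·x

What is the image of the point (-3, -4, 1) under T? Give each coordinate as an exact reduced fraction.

T1 shear: z ← z − 1/2·y: (-3, -4, 1) → (-3, -4, 3)
T2 shear: y ← y − 1·z: (-3, -4, 3) → (-3, -7, 3)
T3 reflect across y = 0: (-3, -7, 3) → (-3, 7, 3)
T4 reflect across x = 0: (-3, 7, 3) → (3, 7, 3)
T5 shear: y ← y − 1/2·x: (3, 7, 3) → (3, 11/2, 3)
T6 shear: y ← y − 2·x: (3, 11/2, 3) → (3, -1/2, 3)

T(p) = (3, -1/2, 3)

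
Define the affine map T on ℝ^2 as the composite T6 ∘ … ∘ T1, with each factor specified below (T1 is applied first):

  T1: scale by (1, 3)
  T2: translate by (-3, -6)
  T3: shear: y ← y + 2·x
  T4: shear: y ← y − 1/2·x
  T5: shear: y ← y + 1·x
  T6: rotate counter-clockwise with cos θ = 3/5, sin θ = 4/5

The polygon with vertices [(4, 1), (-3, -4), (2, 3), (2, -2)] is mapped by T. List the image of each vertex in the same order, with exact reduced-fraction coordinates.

T1 scale by (1, 3): (4, 1) → (4, 3); (-3, -4) → (-3, -12); (2, 3) → (2, 9); (2, -2) → (2, -6)
T2 translate by (-3, -6): (4, 3) → (1, -3); (-3, -12) → (-6, -18); (2, 9) → (-1, 3); (2, -6) → (-1, -12)
T3 shear: y ← y + 2·x: (1, -3) → (1, -1); (-6, -18) → (-6, -30); (-1, 3) → (-1, 1); (-1, -12) → (-1, -14)
T4 shear: y ← y − 1/2·x: (1, -1) → (1, -3/2); (-6, -30) → (-6, -27); (-1, 1) → (-1, 3/2); (-1, -14) → (-1, -27/2)
T5 shear: y ← y + 1·x: (1, -3/2) → (1, -1/2); (-6, -27) → (-6, -33); (-1, 3/2) → (-1, 1/2); (-1, -27/2) → (-1, -29/2)
T6 rotate counter-clockwise with cos θ = 3/5, sin θ = 4/5: (1, -1/2) → (1, 1/2); (-6, -33) → (114/5, -123/5); (-1, 1/2) → (-1, -1/2); (-1, -29/2) → (11, -19/2)

image vertices: (1, 1/2), (114/5, -123/5), (-1, -1/2), (11, -19/2)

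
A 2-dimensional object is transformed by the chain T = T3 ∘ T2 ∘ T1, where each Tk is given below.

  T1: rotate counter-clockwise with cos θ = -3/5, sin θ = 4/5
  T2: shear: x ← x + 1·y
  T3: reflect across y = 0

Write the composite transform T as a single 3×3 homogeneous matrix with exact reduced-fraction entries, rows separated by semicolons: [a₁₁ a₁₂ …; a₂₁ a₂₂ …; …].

T = [1/5 -7/5 0; -4/5 3/5 0; 0 0 1]

T1 = [-3/5 -4/5 0; 4/5 -3/5 0; 0 0 1]
T2·T1 = [1/5 -7/5 0; 4/5 -3/5 0; 0 0 1]
T3·…·T1 = [1/5 -7/5 0; -4/5 3/5 0; 0 0 1]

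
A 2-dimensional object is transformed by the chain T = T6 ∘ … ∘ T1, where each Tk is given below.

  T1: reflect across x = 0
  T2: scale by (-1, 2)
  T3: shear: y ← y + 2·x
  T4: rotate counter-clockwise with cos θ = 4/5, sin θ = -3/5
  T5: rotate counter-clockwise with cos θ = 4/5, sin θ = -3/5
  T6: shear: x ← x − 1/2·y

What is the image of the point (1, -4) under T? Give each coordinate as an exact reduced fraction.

T(p) = (-104/25, -66/25)

T1 reflect across x = 0: (1, -4) → (-1, -4)
T2 scale by (-1, 2): (-1, -4) → (1, -8)
T3 shear: y ← y + 2·x: (1, -8) → (1, -6)
T4 rotate counter-clockwise with cos θ = 4/5, sin θ = -3/5: (1, -6) → (-14/5, -27/5)
T5 rotate counter-clockwise with cos θ = 4/5, sin θ = -3/5: (-14/5, -27/5) → (-137/25, -66/25)
T6 shear: x ← x − 1/2·y: (-137/25, -66/25) → (-104/25, -66/25)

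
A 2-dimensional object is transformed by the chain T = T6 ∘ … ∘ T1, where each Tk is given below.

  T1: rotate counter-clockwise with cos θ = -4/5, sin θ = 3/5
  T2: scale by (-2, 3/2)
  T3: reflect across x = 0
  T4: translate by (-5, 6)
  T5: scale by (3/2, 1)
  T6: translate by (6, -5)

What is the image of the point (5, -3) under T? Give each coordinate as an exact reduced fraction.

T(p) = (-81/10, 91/10)

T1 rotate counter-clockwise with cos θ = -4/5, sin θ = 3/5: (5, -3) → (-11/5, 27/5)
T2 scale by (-2, 3/2): (-11/5, 27/5) → (22/5, 81/10)
T3 reflect across x = 0: (22/5, 81/10) → (-22/5, 81/10)
T4 translate by (-5, 6): (-22/5, 81/10) → (-47/5, 141/10)
T5 scale by (3/2, 1): (-47/5, 141/10) → (-141/10, 141/10)
T6 translate by (6, -5): (-141/10, 141/10) → (-81/10, 91/10)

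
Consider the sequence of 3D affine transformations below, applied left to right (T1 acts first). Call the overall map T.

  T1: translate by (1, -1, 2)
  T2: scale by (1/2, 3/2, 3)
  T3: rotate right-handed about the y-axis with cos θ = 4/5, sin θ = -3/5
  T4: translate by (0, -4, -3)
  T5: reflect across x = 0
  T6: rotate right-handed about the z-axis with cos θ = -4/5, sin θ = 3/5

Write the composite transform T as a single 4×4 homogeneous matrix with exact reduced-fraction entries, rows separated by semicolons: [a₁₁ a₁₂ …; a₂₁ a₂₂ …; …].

T1 = [1 0 0 1; 0 1 0 -1; 0 0 1 2; 0 0 0 1]
T2·T1 = [1/2 0 0 1/2; 0 3/2 0 -3/2; 0 0 3 6; 0 0 0 1]
T3·…·T1 = [2/5 0 -9/5 -16/5; 0 3/2 0 -3/2; 3/10 0 12/5 51/10; 0 0 0 1]
T4·…·T1 = [2/5 0 -9/5 -16/5; 0 3/2 0 -11/2; 3/10 0 12/5 21/10; 0 0 0 1]
T5·…·T1 = [-2/5 0 9/5 16/5; 0 3/2 0 -11/2; 3/10 0 12/5 21/10; 0 0 0 1]
T6·…·T1 = [8/25 -9/10 -36/25 37/50; -6/25 -6/5 27/25 158/25; 3/10 0 12/5 21/10; 0 0 0 1]

T = [8/25 -9/10 -36/25 37/50; -6/25 -6/5 27/25 158/25; 3/10 0 12/5 21/10; 0 0 0 1]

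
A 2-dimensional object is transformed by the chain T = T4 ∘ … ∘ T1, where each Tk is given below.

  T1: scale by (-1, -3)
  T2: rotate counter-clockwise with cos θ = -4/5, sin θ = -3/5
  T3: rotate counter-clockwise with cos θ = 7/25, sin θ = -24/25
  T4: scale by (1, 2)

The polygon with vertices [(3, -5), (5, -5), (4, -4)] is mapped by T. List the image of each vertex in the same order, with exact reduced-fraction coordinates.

T1 scale by (-1, -3): (3, -5) → (-3, 15); (5, -5) → (-5, 15); (4, -4) → (-4, 12)
T2 rotate counter-clockwise with cos θ = -4/5, sin θ = -3/5: (-3, 15) → (57/5, -51/5); (-5, 15) → (13, -9); (-4, 12) → (52/5, -36/5)
T3 rotate counter-clockwise with cos θ = 7/25, sin θ = -24/25: (57/5, -51/5) → (-33/5, -69/5); (13, -9) → (-5, -15); (52/5, -36/5) → (-4, -12)
T4 scale by (1, 2): (-33/5, -69/5) → (-33/5, -138/5); (-5, -15) → (-5, -30); (-4, -12) → (-4, -24)

image vertices: (-33/5, -138/5), (-5, -30), (-4, -24)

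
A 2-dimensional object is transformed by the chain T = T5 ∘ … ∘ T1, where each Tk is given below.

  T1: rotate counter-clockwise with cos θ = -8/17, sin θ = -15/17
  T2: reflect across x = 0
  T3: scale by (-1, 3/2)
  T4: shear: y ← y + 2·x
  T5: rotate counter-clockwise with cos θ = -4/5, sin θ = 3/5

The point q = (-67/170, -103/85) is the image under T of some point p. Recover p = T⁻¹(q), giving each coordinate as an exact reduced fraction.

p = (-1, -1)

T1 = [-8/17 15/17 0; -15/17 -8/17 0; 0 0 1]
T2·T1 = [8/17 -15/17 0; -15/17 -8/17 0; 0 0 1]
T3·…·T1 = [-8/17 15/17 0; -45/34 -12/17 0; 0 0 1]
T4·…·T1 = [-8/17 15/17 0; -77/34 18/17 0; 0 0 1]
T5·…·T1 = [59/34 -114/85 0; 26/17 -27/85 0; 0 0 1]
det M = 3/2; M⁻¹ = [-18/85 76/85 0; -52/51 59/51 0; 0 0 1]
M⁻¹ · (-67/170, -103/85)ᵀ = (-1, -1)ᵀ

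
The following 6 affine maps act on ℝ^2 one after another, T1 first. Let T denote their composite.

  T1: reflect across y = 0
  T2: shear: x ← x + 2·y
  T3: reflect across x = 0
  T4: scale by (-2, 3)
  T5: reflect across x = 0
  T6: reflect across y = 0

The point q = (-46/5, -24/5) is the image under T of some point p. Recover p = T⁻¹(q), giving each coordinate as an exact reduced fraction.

T1 = [1 0 0; 0 -1 0; 0 0 1]
T2·T1 = [1 -2 0; 0 -1 0; 0 0 1]
T3·…·T1 = [-1 2 0; 0 -1 0; 0 0 1]
T4·…·T1 = [2 -4 0; 0 -3 0; 0 0 1]
T5·…·T1 = [-2 4 0; 0 -3 0; 0 0 1]
T6·…·T1 = [-2 4 0; 0 3 0; 0 0 1]
det M = -6; M⁻¹ = [-1/2 2/3 0; 0 1/3 0; 0 0 1]
M⁻¹ · (-46/5, -24/5)ᵀ = (7/5, -8/5)ᵀ

p = (7/5, -8/5)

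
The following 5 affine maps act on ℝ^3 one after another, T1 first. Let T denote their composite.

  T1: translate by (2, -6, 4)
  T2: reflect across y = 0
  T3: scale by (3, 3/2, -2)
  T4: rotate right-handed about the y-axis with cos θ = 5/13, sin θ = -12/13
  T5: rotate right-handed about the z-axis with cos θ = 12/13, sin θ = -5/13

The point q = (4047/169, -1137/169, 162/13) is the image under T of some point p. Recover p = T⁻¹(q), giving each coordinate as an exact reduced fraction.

T1 = [1 0 0 2; 0 1 0 -6; 0 0 1 4; 0 0 0 1]
T2·T1 = [1 0 0 2; 0 -1 0 6; 0 0 1 4; 0 0 0 1]
T3·…·T1 = [3 0 0 6; 0 -3/2 0 9; 0 0 -2 -8; 0 0 0 1]
T4·…·T1 = [15/13 0 24/13 126/13; 0 -3/2 0 9; 36/13 0 -10/13 32/13; 0 0 0 1]
T5·…·T1 = [180/169 -15/26 288/169 2097/169; -75/169 -18/13 -120/169 774/169; 36/13 0 -10/13 32/13; 0 0 0 1]
det M = 9; M⁻¹ = [20/169 -25/507 4/13 -2; -10/39 -8/13 0 6; 72/169 -30/169 -5/26 -4; 0 0 0 1]
M⁻¹ · (4047/169, -1137/169, 162/13)ᵀ = (5, 4, 5)ᵀ

p = (5, 4, 5)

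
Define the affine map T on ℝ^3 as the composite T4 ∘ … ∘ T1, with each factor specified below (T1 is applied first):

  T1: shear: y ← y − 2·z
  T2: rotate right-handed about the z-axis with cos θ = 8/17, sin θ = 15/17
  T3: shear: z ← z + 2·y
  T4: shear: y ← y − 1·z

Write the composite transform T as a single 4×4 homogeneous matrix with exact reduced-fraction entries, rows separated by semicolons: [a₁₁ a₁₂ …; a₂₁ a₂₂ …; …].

T1 = [1 0 0 0; 0 1 -2 0; 0 0 1 0; 0 0 0 1]
T2·T1 = [8/17 -15/17 30/17 0; 15/17 8/17 -16/17 0; 0 0 1 0; 0 0 0 1]
T3·…·T1 = [8/17 -15/17 30/17 0; 15/17 8/17 -16/17 0; 30/17 16/17 -15/17 0; 0 0 0 1]
T4·…·T1 = [8/17 -15/17 30/17 0; -15/17 -8/17 -1/17 0; 30/17 16/17 -15/17 0; 0 0 0 1]

T = [8/17 -15/17 30/17 0; -15/17 -8/17 -1/17 0; 30/17 16/17 -15/17 0; 0 0 0 1]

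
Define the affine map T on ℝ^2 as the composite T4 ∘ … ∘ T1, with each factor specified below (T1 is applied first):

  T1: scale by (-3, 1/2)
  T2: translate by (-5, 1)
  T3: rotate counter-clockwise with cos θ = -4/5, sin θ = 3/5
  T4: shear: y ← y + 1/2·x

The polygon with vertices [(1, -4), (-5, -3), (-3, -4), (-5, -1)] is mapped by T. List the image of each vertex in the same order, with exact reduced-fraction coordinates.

image vertices: (7, -1/2), (-77/10, 51/20), (-13/5, 19/10), (-83/10, 29/20)

T1 scale by (-3, 1/2): (1, -4) → (-3, -2); (-5, -3) → (15, -3/2); (-3, -4) → (9, -2); (-5, -1) → (15, -1/2)
T2 translate by (-5, 1): (-3, -2) → (-8, -1); (15, -3/2) → (10, -1/2); (9, -2) → (4, -1); (15, -1/2) → (10, 1/2)
T3 rotate counter-clockwise with cos θ = -4/5, sin θ = 3/5: (-8, -1) → (7, -4); (10, -1/2) → (-77/10, 32/5); (4, -1) → (-13/5, 16/5); (10, 1/2) → (-83/10, 28/5)
T4 shear: y ← y + 1/2·x: (7, -4) → (7, -1/2); (-77/10, 32/5) → (-77/10, 51/20); (-13/5, 16/5) → (-13/5, 19/10); (-83/10, 28/5) → (-83/10, 29/20)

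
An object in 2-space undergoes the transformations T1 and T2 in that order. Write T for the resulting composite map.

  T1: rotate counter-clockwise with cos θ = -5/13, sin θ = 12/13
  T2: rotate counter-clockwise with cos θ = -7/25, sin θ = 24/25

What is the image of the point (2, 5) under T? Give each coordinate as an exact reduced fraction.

T(p) = (514/325, -1673/325)

T1 rotate counter-clockwise with cos θ = -5/13, sin θ = 12/13: (2, 5) → (-70/13, -1/13)
T2 rotate counter-clockwise with cos θ = -7/25, sin θ = 24/25: (-70/13, -1/13) → (514/325, -1673/325)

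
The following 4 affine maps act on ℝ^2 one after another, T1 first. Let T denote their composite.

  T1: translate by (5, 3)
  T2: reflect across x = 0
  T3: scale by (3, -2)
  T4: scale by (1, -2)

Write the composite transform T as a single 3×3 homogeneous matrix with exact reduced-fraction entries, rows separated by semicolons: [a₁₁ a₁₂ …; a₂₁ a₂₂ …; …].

T = [-3 0 -15; 0 4 12; 0 0 1]

T1 = [1 0 5; 0 1 3; 0 0 1]
T2·T1 = [-1 0 -5; 0 1 3; 0 0 1]
T3·…·T1 = [-3 0 -15; 0 -2 -6; 0 0 1]
T4·…·T1 = [-3 0 -15; 0 4 12; 0 0 1]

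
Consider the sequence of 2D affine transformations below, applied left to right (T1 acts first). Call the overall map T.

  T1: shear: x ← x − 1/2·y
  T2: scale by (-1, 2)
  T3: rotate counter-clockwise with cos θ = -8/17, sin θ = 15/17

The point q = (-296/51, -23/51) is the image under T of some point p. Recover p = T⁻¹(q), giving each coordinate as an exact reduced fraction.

T1 = [1 -1/2 0; 0 1 0; 0 0 1]
T2·T1 = [-1 1/2 0; 0 2 0; 0 0 1]
T3·…·T1 = [8/17 -2 0; -15/17 -1/2 0; 0 0 1]
det M = -2; M⁻¹ = [1/4 -1 0; -15/34 -4/17 0; 0 0 1]
M⁻¹ · (-296/51, -23/51)ᵀ = (-1, 8/3)ᵀ

p = (-1, 8/3)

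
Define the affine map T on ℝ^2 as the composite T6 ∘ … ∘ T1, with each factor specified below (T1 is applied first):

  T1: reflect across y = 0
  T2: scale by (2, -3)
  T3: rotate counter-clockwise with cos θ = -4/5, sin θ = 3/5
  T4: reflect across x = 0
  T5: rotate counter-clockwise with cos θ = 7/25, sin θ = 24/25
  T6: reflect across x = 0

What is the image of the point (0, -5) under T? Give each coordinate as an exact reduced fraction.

T(p) = (351/25, -132/25)

T1 reflect across y = 0: (0, -5) → (0, 5)
T2 scale by (2, -3): (0, 5) → (0, -15)
T3 rotate counter-clockwise with cos θ = -4/5, sin θ = 3/5: (0, -15) → (9, 12)
T4 reflect across x = 0: (9, 12) → (-9, 12)
T5 rotate counter-clockwise with cos θ = 7/25, sin θ = 24/25: (-9, 12) → (-351/25, -132/25)
T6 reflect across x = 0: (-351/25, -132/25) → (351/25, -132/25)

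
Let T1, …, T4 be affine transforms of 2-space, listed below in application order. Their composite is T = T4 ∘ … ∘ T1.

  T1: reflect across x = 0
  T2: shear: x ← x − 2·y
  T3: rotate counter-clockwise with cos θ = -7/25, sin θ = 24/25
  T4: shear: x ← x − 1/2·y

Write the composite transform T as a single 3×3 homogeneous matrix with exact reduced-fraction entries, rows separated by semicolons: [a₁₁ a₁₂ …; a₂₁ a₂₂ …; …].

T = [19/25 7/10 0; -24/25 -11/5 0; 0 0 1]

T1 = [-1 0 0; 0 1 0; 0 0 1]
T2·T1 = [-1 -2 0; 0 1 0; 0 0 1]
T3·…·T1 = [7/25 -2/5 0; -24/25 -11/5 0; 0 0 1]
T4·…·T1 = [19/25 7/10 0; -24/25 -11/5 0; 0 0 1]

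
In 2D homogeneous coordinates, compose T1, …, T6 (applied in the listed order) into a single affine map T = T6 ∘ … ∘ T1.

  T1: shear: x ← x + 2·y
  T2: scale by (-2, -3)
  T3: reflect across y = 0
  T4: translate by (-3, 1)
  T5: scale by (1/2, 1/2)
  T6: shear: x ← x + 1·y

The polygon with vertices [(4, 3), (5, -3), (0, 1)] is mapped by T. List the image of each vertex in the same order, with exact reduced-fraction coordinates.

T1 shear: x ← x + 2·y: (4, 3) → (10, 3); (5, -3) → (-1, -3); (0, 1) → (2, 1)
T2 scale by (-2, -3): (10, 3) → (-20, -9); (-1, -3) → (2, 9); (2, 1) → (-4, -3)
T3 reflect across y = 0: (-20, -9) → (-20, 9); (2, 9) → (2, -9); (-4, -3) → (-4, 3)
T4 translate by (-3, 1): (-20, 9) → (-23, 10); (2, -9) → (-1, -8); (-4, 3) → (-7, 4)
T5 scale by (1/2, 1/2): (-23, 10) → (-23/2, 5); (-1, -8) → (-1/2, -4); (-7, 4) → (-7/2, 2)
T6 shear: x ← x + 1·y: (-23/2, 5) → (-13/2, 5); (-1/2, -4) → (-9/2, -4); (-7/2, 2) → (-3/2, 2)

image vertices: (-13/2, 5), (-9/2, -4), (-3/2, 2)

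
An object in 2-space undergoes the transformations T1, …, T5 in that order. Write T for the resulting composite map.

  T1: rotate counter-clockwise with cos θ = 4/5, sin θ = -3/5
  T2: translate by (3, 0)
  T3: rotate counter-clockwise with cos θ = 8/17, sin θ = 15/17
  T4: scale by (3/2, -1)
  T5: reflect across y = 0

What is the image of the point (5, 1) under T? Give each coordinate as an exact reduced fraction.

T(p) = (1407/170, 482/85)

T1 rotate counter-clockwise with cos θ = 4/5, sin θ = -3/5: (5, 1) → (23/5, -11/5)
T2 translate by (3, 0): (23/5, -11/5) → (38/5, -11/5)
T3 rotate counter-clockwise with cos θ = 8/17, sin θ = 15/17: (38/5, -11/5) → (469/85, 482/85)
T4 scale by (3/2, -1): (469/85, 482/85) → (1407/170, -482/85)
T5 reflect across y = 0: (1407/170, -482/85) → (1407/170, 482/85)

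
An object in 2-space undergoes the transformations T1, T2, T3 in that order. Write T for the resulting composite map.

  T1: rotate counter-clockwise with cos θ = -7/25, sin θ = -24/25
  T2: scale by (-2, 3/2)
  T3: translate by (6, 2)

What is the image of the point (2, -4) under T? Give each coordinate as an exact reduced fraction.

T1 rotate counter-clockwise with cos θ = -7/25, sin θ = -24/25: (2, -4) → (-22/5, -4/5)
T2 scale by (-2, 3/2): (-22/5, -4/5) → (44/5, -6/5)
T3 translate by (6, 2): (44/5, -6/5) → (74/5, 4/5)

T(p) = (74/5, 4/5)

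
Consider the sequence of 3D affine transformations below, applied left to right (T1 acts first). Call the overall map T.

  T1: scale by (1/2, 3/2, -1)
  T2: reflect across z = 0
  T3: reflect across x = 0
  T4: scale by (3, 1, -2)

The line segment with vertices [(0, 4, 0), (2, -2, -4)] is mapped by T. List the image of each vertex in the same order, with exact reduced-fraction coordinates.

T1 scale by (1/2, 3/2, -1): (0, 4, 0) → (0, 6, 0); (2, -2, -4) → (1, -3, 4)
T2 reflect across z = 0: (0, 6, 0) → (0, 6, 0); (1, -3, 4) → (1, -3, -4)
T3 reflect across x = 0: (0, 6, 0) → (0, 6, 0); (1, -3, -4) → (-1, -3, -4)
T4 scale by (3, 1, -2): (0, 6, 0) → (0, 6, 0); (-1, -3, -4) → (-3, -3, 8)

image vertices: (0, 6, 0), (-3, -3, 8)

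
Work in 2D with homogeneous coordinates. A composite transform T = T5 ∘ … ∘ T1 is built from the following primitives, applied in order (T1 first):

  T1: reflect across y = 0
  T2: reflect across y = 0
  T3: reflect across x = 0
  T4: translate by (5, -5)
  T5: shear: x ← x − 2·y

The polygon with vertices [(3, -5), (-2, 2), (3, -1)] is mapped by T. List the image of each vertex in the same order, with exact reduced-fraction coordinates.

T1 reflect across y = 0: (3, -5) → (3, 5); (-2, 2) → (-2, -2); (3, -1) → (3, 1)
T2 reflect across y = 0: (3, 5) → (3, -5); (-2, -2) → (-2, 2); (3, 1) → (3, -1)
T3 reflect across x = 0: (3, -5) → (-3, -5); (-2, 2) → (2, 2); (3, -1) → (-3, -1)
T4 translate by (5, -5): (-3, -5) → (2, -10); (2, 2) → (7, -3); (-3, -1) → (2, -6)
T5 shear: x ← x − 2·y: (2, -10) → (22, -10); (7, -3) → (13, -3); (2, -6) → (14, -6)

image vertices: (22, -10), (13, -3), (14, -6)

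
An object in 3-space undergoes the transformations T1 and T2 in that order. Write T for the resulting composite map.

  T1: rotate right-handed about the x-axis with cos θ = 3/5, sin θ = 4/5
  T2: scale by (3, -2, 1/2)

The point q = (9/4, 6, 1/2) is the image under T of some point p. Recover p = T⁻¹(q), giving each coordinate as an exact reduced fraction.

T1 = [1 0 0 0; 0 3/5 -4/5 0; 0 4/5 3/5 0; 0 0 0 1]
T2·T1 = [3 0 0 0; 0 -6/5 8/5 0; 0 2/5 3/10 0; 0 0 0 1]
det M = -3; M⁻¹ = [1/3 0 0 0; 0 -3/10 8/5 0; 0 2/5 6/5 0; 0 0 0 1]
M⁻¹ · (9/4, 6, 1/2)ᵀ = (3/4, -1, 3)ᵀ

p = (3/4, -1, 3)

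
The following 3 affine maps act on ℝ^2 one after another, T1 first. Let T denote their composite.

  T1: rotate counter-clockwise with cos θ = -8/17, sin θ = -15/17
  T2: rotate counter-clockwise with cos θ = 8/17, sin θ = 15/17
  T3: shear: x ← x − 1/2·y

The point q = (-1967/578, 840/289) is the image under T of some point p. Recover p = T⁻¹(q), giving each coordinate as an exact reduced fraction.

p = (-7/2, 0)

T1 = [-8/17 15/17 0; -15/17 -8/17 0; 0 0 1]
T2·T1 = [161/289 240/289 0; -240/289 161/289 0; 0 0 1]
T3·…·T1 = [281/289 319/578 0; -240/289 161/289 0; 0 0 1]
det M = 1; M⁻¹ = [161/289 -319/578 0; 240/289 281/289 0; 0 0 1]
M⁻¹ · (-1967/578, 840/289)ᵀ = (-7/2, 0)ᵀ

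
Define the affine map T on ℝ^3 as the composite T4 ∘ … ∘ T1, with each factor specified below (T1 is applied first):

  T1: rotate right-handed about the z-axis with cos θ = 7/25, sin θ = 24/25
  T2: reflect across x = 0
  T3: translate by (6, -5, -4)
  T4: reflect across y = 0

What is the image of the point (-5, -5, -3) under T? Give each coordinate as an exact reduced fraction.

T(p) = (13/5, 56/5, -7)

T1 rotate right-handed about the z-axis with cos θ = 7/25, sin θ = 24/25: (-5, -5, -3) → (17/5, -31/5, -3)
T2 reflect across x = 0: (17/5, -31/5, -3) → (-17/5, -31/5, -3)
T3 translate by (6, -5, -4): (-17/5, -31/5, -3) → (13/5, -56/5, -7)
T4 reflect across y = 0: (13/5, -56/5, -7) → (13/5, 56/5, -7)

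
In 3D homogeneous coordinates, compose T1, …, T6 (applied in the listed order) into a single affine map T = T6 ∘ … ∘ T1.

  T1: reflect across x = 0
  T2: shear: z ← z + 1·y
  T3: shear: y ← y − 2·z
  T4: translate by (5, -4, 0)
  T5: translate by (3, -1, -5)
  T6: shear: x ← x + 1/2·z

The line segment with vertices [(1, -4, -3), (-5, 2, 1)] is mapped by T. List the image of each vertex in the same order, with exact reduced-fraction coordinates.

image vertices: (1, 5, -12), (12, -9, -2)

T1 reflect across x = 0: (1, -4, -3) → (-1, -4, -3); (-5, 2, 1) → (5, 2, 1)
T2 shear: z ← z + 1·y: (-1, -4, -3) → (-1, -4, -7); (5, 2, 1) → (5, 2, 3)
T3 shear: y ← y − 2·z: (-1, -4, -7) → (-1, 10, -7); (5, 2, 3) → (5, -4, 3)
T4 translate by (5, -4, 0): (-1, 10, -7) → (4, 6, -7); (5, -4, 3) → (10, -8, 3)
T5 translate by (3, -1, -5): (4, 6, -7) → (7, 5, -12); (10, -8, 3) → (13, -9, -2)
T6 shear: x ← x + 1/2·z: (7, 5, -12) → (1, 5, -12); (13, -9, -2) → (12, -9, -2)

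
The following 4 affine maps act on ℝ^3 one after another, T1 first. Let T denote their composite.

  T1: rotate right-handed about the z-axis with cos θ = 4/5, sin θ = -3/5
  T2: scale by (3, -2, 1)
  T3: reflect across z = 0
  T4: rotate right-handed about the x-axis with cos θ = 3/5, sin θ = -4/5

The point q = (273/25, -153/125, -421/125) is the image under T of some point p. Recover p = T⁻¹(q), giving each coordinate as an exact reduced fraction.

p = (7/2, 7/5, 3)

T1 = [4/5 3/5 0 0; -3/5 4/5 0 0; 0 0 1 0; 0 0 0 1]
T2·T1 = [12/5 9/5 0 0; 6/5 -8/5 0 0; 0 0 1 0; 0 0 0 1]
T3·…·T1 = [12/5 9/5 0 0; 6/5 -8/5 0 0; 0 0 -1 0; 0 0 0 1]
T4·…·T1 = [12/5 9/5 0 0; 18/25 -24/25 -4/5 0; -24/25 32/25 -3/5 0; 0 0 0 1]
det M = 6; M⁻¹ = [4/15 9/50 -6/25 0; 1/5 -6/25 8/25 0; 0 -4/5 -3/5 0; 0 0 0 1]
M⁻¹ · (273/25, -153/125, -421/125)ᵀ = (7/2, 7/5, 3)ᵀ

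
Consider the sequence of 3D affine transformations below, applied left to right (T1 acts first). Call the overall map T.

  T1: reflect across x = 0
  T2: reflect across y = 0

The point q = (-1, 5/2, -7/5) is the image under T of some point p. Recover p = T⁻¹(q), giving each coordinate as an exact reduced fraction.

p = (1, -5/2, -7/5)

T1 = [-1 0 0 0; 0 1 0 0; 0 0 1 0; 0 0 0 1]
T2·T1 = [-1 0 0 0; 0 -1 0 0; 0 0 1 0; 0 0 0 1]
det M = 1; M⁻¹ = [-1 0 0 0; 0 -1 0 0; 0 0 1 0; 0 0 0 1]
M⁻¹ · (-1, 5/2, -7/5)ᵀ = (1, -5/2, -7/5)ᵀ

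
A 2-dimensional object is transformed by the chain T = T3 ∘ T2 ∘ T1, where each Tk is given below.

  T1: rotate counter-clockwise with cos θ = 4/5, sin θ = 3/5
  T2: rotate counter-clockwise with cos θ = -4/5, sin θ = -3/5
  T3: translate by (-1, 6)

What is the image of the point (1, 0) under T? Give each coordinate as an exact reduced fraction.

T1 rotate counter-clockwise with cos θ = 4/5, sin θ = 3/5: (1, 0) → (4/5, 3/5)
T2 rotate counter-clockwise with cos θ = -4/5, sin θ = -3/5: (4/5, 3/5) → (-7/25, -24/25)
T3 translate by (-1, 6): (-7/25, -24/25) → (-32/25, 126/25)

T(p) = (-32/25, 126/25)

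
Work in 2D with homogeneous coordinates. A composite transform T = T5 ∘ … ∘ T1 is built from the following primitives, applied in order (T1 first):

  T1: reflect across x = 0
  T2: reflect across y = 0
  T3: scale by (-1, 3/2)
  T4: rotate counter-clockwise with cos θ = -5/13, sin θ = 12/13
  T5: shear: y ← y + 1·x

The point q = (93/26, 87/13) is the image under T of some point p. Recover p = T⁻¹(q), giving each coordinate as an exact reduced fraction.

p = (3/2, 3)

T1 = [-1 0 0; 0 1 0; 0 0 1]
T2·T1 = [-1 0 0; 0 -1 0; 0 0 1]
T3·…·T1 = [1 0 0; 0 -3/2 0; 0 0 1]
T4·…·T1 = [-5/13 18/13 0; 12/13 15/26 0; 0 0 1]
T5·…·T1 = [-5/13 18/13 0; 7/13 51/26 0; 0 0 1]
det M = -3/2; M⁻¹ = [-17/13 12/13 0; 14/39 10/39 0; 0 0 1]
M⁻¹ · (93/26, 87/13)ᵀ = (3/2, 3)ᵀ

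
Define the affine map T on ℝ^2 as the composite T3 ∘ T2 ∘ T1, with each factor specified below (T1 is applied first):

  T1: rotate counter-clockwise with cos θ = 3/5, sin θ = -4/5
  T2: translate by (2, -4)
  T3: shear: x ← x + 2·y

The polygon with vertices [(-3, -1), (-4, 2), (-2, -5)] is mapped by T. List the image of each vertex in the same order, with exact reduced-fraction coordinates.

image vertices: (-5, -11/5), (2, 2/5), (-14, -27/5)

T1 rotate counter-clockwise with cos θ = 3/5, sin θ = -4/5: (-3, -1) → (-13/5, 9/5); (-4, 2) → (-4/5, 22/5); (-2, -5) → (-26/5, -7/5)
T2 translate by (2, -4): (-13/5, 9/5) → (-3/5, -11/5); (-4/5, 22/5) → (6/5, 2/5); (-26/5, -7/5) → (-16/5, -27/5)
T3 shear: x ← x + 2·y: (-3/5, -11/5) → (-5, -11/5); (6/5, 2/5) → (2, 2/5); (-16/5, -27/5) → (-14, -27/5)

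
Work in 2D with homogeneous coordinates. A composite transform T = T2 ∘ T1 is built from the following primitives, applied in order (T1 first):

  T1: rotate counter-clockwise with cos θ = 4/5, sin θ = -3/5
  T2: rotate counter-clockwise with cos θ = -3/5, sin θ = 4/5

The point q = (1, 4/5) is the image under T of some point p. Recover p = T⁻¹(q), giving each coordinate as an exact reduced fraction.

T1 = [4/5 3/5 0; -3/5 4/5 0; 0 0 1]
T2·T1 = [0 -1 0; 1 0 0; 0 0 1]
det M = 1; M⁻¹ = [0 1 0; -1 0 0; 0 0 1]
M⁻¹ · (1, 4/5)ᵀ = (4/5, -1)ᵀ

p = (4/5, -1)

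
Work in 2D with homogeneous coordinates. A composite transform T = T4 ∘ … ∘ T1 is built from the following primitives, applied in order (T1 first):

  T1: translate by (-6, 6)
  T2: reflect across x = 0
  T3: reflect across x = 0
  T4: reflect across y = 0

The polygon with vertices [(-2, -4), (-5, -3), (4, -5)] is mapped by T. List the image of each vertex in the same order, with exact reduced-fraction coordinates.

T1 translate by (-6, 6): (-2, -4) → (-8, 2); (-5, -3) → (-11, 3); (4, -5) → (-2, 1)
T2 reflect across x = 0: (-8, 2) → (8, 2); (-11, 3) → (11, 3); (-2, 1) → (2, 1)
T3 reflect across x = 0: (8, 2) → (-8, 2); (11, 3) → (-11, 3); (2, 1) → (-2, 1)
T4 reflect across y = 0: (-8, 2) → (-8, -2); (-11, 3) → (-11, -3); (-2, 1) → (-2, -1)

image vertices: (-8, -2), (-11, -3), (-2, -1)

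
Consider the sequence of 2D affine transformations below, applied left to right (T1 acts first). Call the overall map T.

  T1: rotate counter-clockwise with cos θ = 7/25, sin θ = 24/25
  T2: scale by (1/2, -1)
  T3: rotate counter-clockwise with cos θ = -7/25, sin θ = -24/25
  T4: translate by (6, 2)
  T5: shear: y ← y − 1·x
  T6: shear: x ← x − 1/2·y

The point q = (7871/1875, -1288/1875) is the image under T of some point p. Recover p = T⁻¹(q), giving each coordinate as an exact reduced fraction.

p = (2, 5/3)

T1 = [7/25 -24/25 0; 24/25 7/25 0; 0 0 1]
T2·T1 = [7/50 -12/25 0; -24/25 -7/25 0; 0 0 1]
T3·…·T1 = [-1201/1250 -84/625 0; 84/625 337/625 0; 0 0 1]
T4·…·T1 = [-1201/1250 -84/625 6; 84/625 337/625 2; 0 0 1]
T5·…·T1 = [-1201/1250 -84/625 6; 1369/1250 421/625 -4; 0 0 1]
T6·…·T1 = [-3771/2500 -589/1250 8; 1369/1250 421/625 -4; 0 0 1]
det M = -1/2; M⁻¹ = [-842/625 -589/625 876/125; 1369/625 3771/1250 -682/125; 0 0 1]
M⁻¹ · (7871/1875, -1288/1875)ᵀ = (2, 5/3)ᵀ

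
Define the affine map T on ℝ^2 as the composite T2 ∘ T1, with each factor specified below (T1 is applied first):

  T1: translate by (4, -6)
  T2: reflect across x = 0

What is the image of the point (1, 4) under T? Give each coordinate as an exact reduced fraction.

T(p) = (-5, -2)

T1 translate by (4, -6): (1, 4) → (5, -2)
T2 reflect across x = 0: (5, -2) → (-5, -2)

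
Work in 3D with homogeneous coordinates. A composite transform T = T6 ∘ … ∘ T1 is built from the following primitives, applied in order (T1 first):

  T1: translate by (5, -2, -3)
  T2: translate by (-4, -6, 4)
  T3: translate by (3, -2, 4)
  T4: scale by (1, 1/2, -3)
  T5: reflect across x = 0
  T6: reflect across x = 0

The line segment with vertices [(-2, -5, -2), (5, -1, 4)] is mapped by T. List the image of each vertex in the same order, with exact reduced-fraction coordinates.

T1 translate by (5, -2, -3): (-2, -5, -2) → (3, -7, -5); (5, -1, 4) → (10, -3, 1)
T2 translate by (-4, -6, 4): (3, -7, -5) → (-1, -13, -1); (10, -3, 1) → (6, -9, 5)
T3 translate by (3, -2, 4): (-1, -13, -1) → (2, -15, 3); (6, -9, 5) → (9, -11, 9)
T4 scale by (1, 1/2, -3): (2, -15, 3) → (2, -15/2, -9); (9, -11, 9) → (9, -11/2, -27)
T5 reflect across x = 0: (2, -15/2, -9) → (-2, -15/2, -9); (9, -11/2, -27) → (-9, -11/2, -27)
T6 reflect across x = 0: (-2, -15/2, -9) → (2, -15/2, -9); (-9, -11/2, -27) → (9, -11/2, -27)

image vertices: (2, -15/2, -9), (9, -11/2, -27)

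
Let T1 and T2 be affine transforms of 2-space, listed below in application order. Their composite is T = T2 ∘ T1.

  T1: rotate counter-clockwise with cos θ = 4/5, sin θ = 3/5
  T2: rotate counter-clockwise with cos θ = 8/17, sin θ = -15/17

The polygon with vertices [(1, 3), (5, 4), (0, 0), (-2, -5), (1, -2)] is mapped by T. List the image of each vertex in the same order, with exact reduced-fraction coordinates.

T1 rotate counter-clockwise with cos θ = 4/5, sin θ = 3/5: (1, 3) → (-1, 3); (5, 4) → (8/5, 31/5); (0, 0) → (0, 0); (-2, -5) → (7/5, -26/5); (1, -2) → (2, -1)
T2 rotate counter-clockwise with cos θ = 8/17, sin θ = -15/17: (-1, 3) → (37/17, 39/17); (8/5, 31/5) → (529/85, 128/85); (0, 0) → (0, 0); (7/5, -26/5) → (-334/85, -313/85); (2, -1) → (1/17, -38/17)

image vertices: (37/17, 39/17), (529/85, 128/85), (0, 0), (-334/85, -313/85), (1/17, -38/17)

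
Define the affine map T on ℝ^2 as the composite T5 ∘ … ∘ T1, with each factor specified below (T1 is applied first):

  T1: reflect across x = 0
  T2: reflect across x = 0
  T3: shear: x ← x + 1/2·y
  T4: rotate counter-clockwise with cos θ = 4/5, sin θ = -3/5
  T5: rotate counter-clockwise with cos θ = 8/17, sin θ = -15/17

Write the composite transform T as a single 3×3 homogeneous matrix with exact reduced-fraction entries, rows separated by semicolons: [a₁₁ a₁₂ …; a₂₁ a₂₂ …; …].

T1 = [-1 0 0; 0 1 0; 0 0 1]
T2·T1 = [1 0 0; 0 1 0; 0 0 1]
T3·…·T1 = [1 1/2 0; 0 1 0; 0 0 1]
T4·…·T1 = [4/5 1 0; -3/5 1/2 0; 0 0 1]
T5·…·T1 = [-13/85 31/34 0; -84/85 -11/17 0; 0 0 1]

T = [-13/85 31/34 0; -84/85 -11/17 0; 0 0 1]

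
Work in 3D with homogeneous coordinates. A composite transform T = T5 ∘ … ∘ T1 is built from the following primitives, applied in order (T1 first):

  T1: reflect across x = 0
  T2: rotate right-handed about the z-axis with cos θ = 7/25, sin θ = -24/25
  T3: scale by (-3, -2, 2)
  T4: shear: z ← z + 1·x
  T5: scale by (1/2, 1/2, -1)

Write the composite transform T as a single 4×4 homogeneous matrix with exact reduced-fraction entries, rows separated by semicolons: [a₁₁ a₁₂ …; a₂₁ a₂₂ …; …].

T = [21/50 -36/25 0 0; -24/25 -7/25 0 0; -21/25 72/25 -2 0; 0 0 0 1]

T1 = [-1 0 0 0; 0 1 0 0; 0 0 1 0; 0 0 0 1]
T2·T1 = [-7/25 24/25 0 0; 24/25 7/25 0 0; 0 0 1 0; 0 0 0 1]
T3·…·T1 = [21/25 -72/25 0 0; -48/25 -14/25 0 0; 0 0 2 0; 0 0 0 1]
T4·…·T1 = [21/25 -72/25 0 0; -48/25 -14/25 0 0; 21/25 -72/25 2 0; 0 0 0 1]
T5·…·T1 = [21/50 -36/25 0 0; -24/25 -7/25 0 0; -21/25 72/25 -2 0; 0 0 0 1]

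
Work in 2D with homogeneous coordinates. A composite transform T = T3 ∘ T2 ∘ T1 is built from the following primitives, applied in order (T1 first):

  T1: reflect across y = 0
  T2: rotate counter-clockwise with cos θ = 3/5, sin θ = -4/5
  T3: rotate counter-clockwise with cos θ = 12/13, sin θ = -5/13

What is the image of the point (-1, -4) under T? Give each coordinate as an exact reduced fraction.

T(p) = (236/65, 127/65)

T1 reflect across y = 0: (-1, -4) → (-1, 4)
T2 rotate counter-clockwise with cos θ = 3/5, sin θ = -4/5: (-1, 4) → (13/5, 16/5)
T3 rotate counter-clockwise with cos θ = 12/13, sin θ = -5/13: (13/5, 16/5) → (236/65, 127/65)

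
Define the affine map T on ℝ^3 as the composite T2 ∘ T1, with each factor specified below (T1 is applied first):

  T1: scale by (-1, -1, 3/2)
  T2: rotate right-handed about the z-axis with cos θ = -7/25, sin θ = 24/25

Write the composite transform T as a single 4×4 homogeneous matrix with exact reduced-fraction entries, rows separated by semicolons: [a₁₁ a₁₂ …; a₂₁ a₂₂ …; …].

T1 = [-1 0 0 0; 0 -1 0 0; 0 0 3/2 0; 0 0 0 1]
T2·T1 = [7/25 24/25 0 0; -24/25 7/25 0 0; 0 0 3/2 0; 0 0 0 1]

T = [7/25 24/25 0 0; -24/25 7/25 0 0; 0 0 3/2 0; 0 0 0 1]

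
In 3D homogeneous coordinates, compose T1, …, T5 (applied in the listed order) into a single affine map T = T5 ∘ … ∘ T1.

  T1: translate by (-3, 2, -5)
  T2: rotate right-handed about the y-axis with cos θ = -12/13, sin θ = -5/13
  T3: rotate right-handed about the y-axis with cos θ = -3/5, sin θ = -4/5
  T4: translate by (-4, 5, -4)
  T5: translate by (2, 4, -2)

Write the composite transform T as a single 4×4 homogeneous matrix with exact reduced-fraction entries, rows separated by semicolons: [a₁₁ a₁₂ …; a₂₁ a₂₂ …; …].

T = [16/65 0 63/65 -493/65; 0 1 0 11; -63/65 0 16/65 -281/65; 0 0 0 1]

T1 = [1 0 0 -3; 0 1 0 2; 0 0 1 -5; 0 0 0 1]
T2·T1 = [-12/13 0 -5/13 61/13; 0 1 0 2; 5/13 0 -12/13 45/13; 0 0 0 1]
T3·…·T1 = [16/65 0 63/65 -363/65; 0 1 0 2; -63/65 0 16/65 109/65; 0 0 0 1]
T4·…·T1 = [16/65 0 63/65 -623/65; 0 1 0 7; -63/65 0 16/65 -151/65; 0 0 0 1]
T5·…·T1 = [16/65 0 63/65 -493/65; 0 1 0 11; -63/65 0 16/65 -281/65; 0 0 0 1]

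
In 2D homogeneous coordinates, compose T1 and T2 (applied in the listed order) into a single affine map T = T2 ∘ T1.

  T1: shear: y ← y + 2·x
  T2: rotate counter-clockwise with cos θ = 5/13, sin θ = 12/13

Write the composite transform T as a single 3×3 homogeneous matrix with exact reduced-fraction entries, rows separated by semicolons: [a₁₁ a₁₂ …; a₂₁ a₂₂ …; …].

T = [-19/13 -12/13 0; 22/13 5/13 0; 0 0 1]

T1 = [1 0 0; 2 1 0; 0 0 1]
T2·T1 = [-19/13 -12/13 0; 22/13 5/13 0; 0 0 1]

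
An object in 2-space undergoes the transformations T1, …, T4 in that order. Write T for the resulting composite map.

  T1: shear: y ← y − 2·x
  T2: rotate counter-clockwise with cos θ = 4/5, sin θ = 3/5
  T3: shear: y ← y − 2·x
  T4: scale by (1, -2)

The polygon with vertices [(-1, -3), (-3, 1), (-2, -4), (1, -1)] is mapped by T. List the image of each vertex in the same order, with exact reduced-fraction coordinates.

T1 shear: y ← y − 2·x: (-1, -3) → (-1, -1); (-3, 1) → (-3, 7); (-2, -4) → (-2, 0); (1, -1) → (1, -3)
T2 rotate counter-clockwise with cos θ = 4/5, sin θ = 3/5: (-1, -1) → (-1/5, -7/5); (-3, 7) → (-33/5, 19/5); (-2, 0) → (-8/5, -6/5); (1, -3) → (13/5, -9/5)
T3 shear: y ← y − 2·x: (-1/5, -7/5) → (-1/5, -1); (-33/5, 19/5) → (-33/5, 17); (-8/5, -6/5) → (-8/5, 2); (13/5, -9/5) → (13/5, -7)
T4 scale by (1, -2): (-1/5, -1) → (-1/5, 2); (-33/5, 17) → (-33/5, -34); (-8/5, 2) → (-8/5, -4); (13/5, -7) → (13/5, 14)

image vertices: (-1/5, 2), (-33/5, -34), (-8/5, -4), (13/5, 14)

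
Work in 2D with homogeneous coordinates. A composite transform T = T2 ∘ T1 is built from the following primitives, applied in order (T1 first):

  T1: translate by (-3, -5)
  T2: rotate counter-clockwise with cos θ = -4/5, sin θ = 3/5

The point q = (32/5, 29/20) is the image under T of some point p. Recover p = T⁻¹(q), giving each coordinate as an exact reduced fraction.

T1 = [1 0 -3; 0 1 -5; 0 0 1]
T2·T1 = [-4/5 -3/5 27/5; 3/5 -4/5 11/5; 0 0 1]
det M = 1; M⁻¹ = [-4/5 3/5 3; -3/5 -4/5 5; 0 0 1]
M⁻¹ · (32/5, 29/20)ᵀ = (-5/4, 0)ᵀ

p = (-5/4, 0)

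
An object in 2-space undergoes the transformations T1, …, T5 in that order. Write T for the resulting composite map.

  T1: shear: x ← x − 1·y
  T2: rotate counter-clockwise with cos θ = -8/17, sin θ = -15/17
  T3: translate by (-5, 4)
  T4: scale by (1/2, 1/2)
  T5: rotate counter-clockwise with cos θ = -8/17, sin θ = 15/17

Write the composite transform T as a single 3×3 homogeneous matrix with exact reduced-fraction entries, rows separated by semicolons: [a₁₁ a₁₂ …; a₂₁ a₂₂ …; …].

T = [1/2 -1/2 -10/17; 0 1/2 -107/34; 0 0 1]

T1 = [1 -1 0; 0 1 0; 0 0 1]
T2·T1 = [-8/17 23/17 0; -15/17 7/17 0; 0 0 1]
T3·…·T1 = [-8/17 23/17 -5; -15/17 7/17 4; 0 0 1]
T4·…·T1 = [-4/17 23/34 -5/2; -15/34 7/34 2; 0 0 1]
T5·…·T1 = [1/2 -1/2 -10/17; 0 1/2 -107/34; 0 0 1]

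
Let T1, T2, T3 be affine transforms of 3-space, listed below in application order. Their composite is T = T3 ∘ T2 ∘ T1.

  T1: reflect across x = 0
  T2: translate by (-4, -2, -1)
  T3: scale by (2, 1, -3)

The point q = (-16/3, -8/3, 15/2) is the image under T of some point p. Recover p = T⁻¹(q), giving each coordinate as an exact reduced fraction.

T1 = [-1 0 0 0; 0 1 0 0; 0 0 1 0; 0 0 0 1]
T2·T1 = [-1 0 0 -4; 0 1 0 -2; 0 0 1 -1; 0 0 0 1]
T3·…·T1 = [-2 0 0 -8; 0 1 0 -2; 0 0 -3 3; 0 0 0 1]
det M = 6; M⁻¹ = [-1/2 0 0 -4; 0 1 0 2; 0 0 -1/3 1; 0 0 0 1]
M⁻¹ · (-16/3, -8/3, 15/2)ᵀ = (-4/3, -2/3, -3/2)ᵀ

p = (-4/3, -2/3, -3/2)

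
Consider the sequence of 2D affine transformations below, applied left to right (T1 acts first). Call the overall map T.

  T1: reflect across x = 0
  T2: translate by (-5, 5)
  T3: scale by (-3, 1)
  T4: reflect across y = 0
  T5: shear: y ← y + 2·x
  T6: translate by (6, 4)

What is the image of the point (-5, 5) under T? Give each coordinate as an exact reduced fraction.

T(p) = (6, -6)

T1 reflect across x = 0: (-5, 5) → (5, 5)
T2 translate by (-5, 5): (5, 5) → (0, 10)
T3 scale by (-3, 1): (0, 10) → (0, 10)
T4 reflect across y = 0: (0, 10) → (0, -10)
T5 shear: y ← y + 2·x: (0, -10) → (0, -10)
T6 translate by (6, 4): (0, -10) → (6, -6)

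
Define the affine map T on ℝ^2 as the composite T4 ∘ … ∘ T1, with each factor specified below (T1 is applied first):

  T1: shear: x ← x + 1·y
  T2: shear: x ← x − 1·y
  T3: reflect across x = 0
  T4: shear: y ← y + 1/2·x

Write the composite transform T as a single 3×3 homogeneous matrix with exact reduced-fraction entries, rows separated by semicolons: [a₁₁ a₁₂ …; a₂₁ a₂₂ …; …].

T1 = [1 1 0; 0 1 0; 0 0 1]
T2·T1 = [1 0 0; 0 1 0; 0 0 1]
T3·…·T1 = [-1 0 0; 0 1 0; 0 0 1]
T4·…·T1 = [-1 0 0; -1/2 1 0; 0 0 1]

T = [-1 0 0; -1/2 1 0; 0 0 1]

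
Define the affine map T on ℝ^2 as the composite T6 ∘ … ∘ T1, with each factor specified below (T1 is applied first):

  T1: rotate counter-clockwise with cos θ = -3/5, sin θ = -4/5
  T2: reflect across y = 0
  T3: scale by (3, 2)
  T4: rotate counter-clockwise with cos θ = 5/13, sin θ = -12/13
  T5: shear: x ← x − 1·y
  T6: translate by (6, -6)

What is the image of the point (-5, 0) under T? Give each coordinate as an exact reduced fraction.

T(p) = (175/13, -226/13)

T1 rotate counter-clockwise with cos θ = -3/5, sin θ = -4/5: (-5, 0) → (3, 4)
T2 reflect across y = 0: (3, 4) → (3, -4)
T3 scale by (3, 2): (3, -4) → (9, -8)
T4 rotate counter-clockwise with cos θ = 5/13, sin θ = -12/13: (9, -8) → (-51/13, -148/13)
T5 shear: x ← x − 1·y: (-51/13, -148/13) → (97/13, -148/13)
T6 translate by (6, -6): (97/13, -148/13) → (175/13, -226/13)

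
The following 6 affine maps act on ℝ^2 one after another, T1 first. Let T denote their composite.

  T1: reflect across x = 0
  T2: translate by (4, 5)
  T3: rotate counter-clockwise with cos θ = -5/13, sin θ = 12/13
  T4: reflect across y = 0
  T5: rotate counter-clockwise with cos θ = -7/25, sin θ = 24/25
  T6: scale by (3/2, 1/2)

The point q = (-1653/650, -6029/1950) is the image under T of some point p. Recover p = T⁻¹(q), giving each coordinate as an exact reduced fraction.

p = (5, 4/3)

T1 = [-1 0 0; 0 1 0; 0 0 1]
T2·T1 = [-1 0 4; 0 1 5; 0 0 1]
T3·…·T1 = [5/13 -12/13 -80/13; -12/13 -5/13 23/13; 0 0 1]
T4·…·T1 = [5/13 -12/13 -80/13; 12/13 5/13 -23/13; 0 0 1]
T5·…·T1 = [-323/325 -36/325 1112/325; 36/325 -323/325 -1759/325; 0 0 1]
T6·…·T1 = [-969/650 -54/325 1668/325; 18/325 -323/650 -1759/650; 0 0 1]
det M = 3/4; M⁻¹ = [-646/975 72/325 4; -24/325 -646/325 -5; 0 0 1]
M⁻¹ · (-1653/650, -6029/1950)ᵀ = (5, 4/3)ᵀ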